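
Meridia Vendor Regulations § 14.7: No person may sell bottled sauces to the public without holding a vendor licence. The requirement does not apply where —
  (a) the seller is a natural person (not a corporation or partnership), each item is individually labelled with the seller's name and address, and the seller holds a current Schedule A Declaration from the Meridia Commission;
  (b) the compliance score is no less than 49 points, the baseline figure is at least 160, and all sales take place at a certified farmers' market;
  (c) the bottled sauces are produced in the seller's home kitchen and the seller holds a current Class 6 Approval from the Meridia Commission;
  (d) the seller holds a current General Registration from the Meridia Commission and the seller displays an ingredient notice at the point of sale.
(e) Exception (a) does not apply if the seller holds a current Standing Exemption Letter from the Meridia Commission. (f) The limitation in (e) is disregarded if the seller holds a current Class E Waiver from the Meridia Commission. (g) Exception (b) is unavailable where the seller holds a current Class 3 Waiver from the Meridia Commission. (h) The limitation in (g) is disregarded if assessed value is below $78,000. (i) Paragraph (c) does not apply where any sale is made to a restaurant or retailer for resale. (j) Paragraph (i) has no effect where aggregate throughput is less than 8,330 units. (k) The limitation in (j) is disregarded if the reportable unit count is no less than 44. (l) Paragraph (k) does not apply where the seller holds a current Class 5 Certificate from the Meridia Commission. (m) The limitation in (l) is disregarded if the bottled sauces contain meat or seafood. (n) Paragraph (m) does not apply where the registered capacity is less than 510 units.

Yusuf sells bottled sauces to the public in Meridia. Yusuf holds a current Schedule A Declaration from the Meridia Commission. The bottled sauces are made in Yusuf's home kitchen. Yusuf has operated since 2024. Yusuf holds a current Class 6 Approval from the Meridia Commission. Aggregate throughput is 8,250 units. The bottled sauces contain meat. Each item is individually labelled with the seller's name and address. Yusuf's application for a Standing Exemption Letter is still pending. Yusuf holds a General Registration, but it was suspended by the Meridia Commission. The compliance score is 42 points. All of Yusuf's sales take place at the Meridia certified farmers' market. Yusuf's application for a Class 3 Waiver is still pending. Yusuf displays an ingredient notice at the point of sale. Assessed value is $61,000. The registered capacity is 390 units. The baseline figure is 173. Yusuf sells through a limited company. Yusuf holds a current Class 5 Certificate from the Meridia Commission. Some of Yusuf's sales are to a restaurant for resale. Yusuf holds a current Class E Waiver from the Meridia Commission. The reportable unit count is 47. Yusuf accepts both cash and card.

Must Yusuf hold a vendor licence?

Exception (a) requires that the seller is a natural person (not a corporation or partnership); but the seller operates through a limited company, so (a) is unavailable.
Exception (b) requires that the compliance score is no less than 49 points; but the compliance score is 42 points, short of 49 points, so (b) is unavailable.
Exception (c)'s conditions are all satisfied: the bottled sauces are home-kitchen produced; a current Class 6 Approval is held. As to paragraphs (i)–(n): (i) operates (some sales are to a restaurant for resale), but is displaced by (j): (j) is triggered — aggregate throughput is 8,250 units, less than the 8,330 units limit. (k) is triggered (the reportable unit count is 47, meeting the 44 threshold), but is overridden by (l): (l) operates against (k): a current Class 5 Certificate is held. (m) is triggered (the bottled sauces contain meat), but is itself disapplied by (n): (n) operates against (m): the registered capacity is 390 units, less than the 510 units limit. So (c) applies.
Exception (d) does not apply: there is no General Registration in force.

No — exception (c) applies; Yusuf is not required to hold a vendor licence.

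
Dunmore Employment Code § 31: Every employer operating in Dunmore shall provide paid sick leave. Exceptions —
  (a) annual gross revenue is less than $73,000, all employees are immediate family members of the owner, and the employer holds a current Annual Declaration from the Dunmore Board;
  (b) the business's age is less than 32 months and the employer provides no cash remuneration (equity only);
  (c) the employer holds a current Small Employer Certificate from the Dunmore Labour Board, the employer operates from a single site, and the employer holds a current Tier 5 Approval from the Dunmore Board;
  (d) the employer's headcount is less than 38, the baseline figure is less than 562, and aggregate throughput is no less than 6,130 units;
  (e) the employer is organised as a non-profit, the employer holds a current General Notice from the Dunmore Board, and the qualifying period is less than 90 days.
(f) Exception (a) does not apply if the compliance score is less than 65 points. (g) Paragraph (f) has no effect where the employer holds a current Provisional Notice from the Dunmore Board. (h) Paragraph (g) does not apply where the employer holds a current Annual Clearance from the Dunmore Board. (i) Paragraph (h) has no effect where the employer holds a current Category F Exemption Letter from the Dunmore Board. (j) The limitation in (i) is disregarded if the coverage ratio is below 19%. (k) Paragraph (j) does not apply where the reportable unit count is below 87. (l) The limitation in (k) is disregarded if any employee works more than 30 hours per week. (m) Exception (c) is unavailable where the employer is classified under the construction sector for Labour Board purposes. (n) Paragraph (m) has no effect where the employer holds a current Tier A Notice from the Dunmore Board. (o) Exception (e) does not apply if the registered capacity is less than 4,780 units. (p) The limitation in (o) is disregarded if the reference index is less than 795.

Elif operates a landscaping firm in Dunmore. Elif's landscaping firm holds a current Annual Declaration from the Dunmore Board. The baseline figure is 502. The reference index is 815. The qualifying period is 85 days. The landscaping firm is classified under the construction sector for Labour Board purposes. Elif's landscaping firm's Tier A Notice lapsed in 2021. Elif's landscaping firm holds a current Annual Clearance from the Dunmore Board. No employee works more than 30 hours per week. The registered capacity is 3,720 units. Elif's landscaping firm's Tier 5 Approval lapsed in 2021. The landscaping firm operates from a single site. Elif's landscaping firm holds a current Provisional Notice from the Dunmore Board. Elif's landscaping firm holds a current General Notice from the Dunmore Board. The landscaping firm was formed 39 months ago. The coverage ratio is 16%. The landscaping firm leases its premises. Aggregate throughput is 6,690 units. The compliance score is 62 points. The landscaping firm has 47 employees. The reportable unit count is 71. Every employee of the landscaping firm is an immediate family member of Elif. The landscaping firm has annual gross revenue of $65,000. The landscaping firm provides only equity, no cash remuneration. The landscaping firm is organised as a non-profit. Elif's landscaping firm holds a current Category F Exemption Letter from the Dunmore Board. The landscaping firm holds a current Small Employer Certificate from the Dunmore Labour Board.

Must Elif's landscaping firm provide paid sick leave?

Exception (a) is satisfied on its face — annual gross revenue is $65,000, less than the $73,000 limit; every employee is an immediate family member; a current Annual Declaration is held. Applying paragraphs (f)–(l): (f) applies (the compliance score is 62 points, less than the 65 points limit), but is set aside by (g): (g) operates against (f): a current Provisional Notice is held. (h) would limit (g) — a current Annual Clearance is held — but (i) sets (h) aside: (i) operates against (h): a current Category F Exemption Letter is held. (j) would limit (i) — the coverage ratio is 16%, below the 19% limit — but (k) sets (j) aside: (k) operates against (j): the reportable unit count is 71, below the 87 limit. (l), which would lift (k), is not triggered — no employee exceeds 30 hours/week. So (a) applies.
Exception (b) requires that the business's age is less than 32 months; but the business's age is 39 months, not less than 32 months, so (b) is unavailable.
Exception (c) requires that the employer holds a current Tier 5 Approval from the Dunmore Board; but there is no Tier 5 Approval in force, so (c) is unavailable.
Exception (d) fails — the employer's headcount is 47, not less than 38.
Exception (e) is satisfied on its face — the employer is a non-profit; a current General Notice is held; the qualifying period is 85 days, less than the 90 days limit. But applying paragraphs (o)–(p): (o) operates against (e): the registered capacity is 3,720 units, less than the 4,780 units limit. (p) is inapplicable (the reference index is 815, not less than 795), so (o) stands. So (e) is unavailable.

No — exception (a) applies; Elif's landscaping firm is not required to provide paid sick leave.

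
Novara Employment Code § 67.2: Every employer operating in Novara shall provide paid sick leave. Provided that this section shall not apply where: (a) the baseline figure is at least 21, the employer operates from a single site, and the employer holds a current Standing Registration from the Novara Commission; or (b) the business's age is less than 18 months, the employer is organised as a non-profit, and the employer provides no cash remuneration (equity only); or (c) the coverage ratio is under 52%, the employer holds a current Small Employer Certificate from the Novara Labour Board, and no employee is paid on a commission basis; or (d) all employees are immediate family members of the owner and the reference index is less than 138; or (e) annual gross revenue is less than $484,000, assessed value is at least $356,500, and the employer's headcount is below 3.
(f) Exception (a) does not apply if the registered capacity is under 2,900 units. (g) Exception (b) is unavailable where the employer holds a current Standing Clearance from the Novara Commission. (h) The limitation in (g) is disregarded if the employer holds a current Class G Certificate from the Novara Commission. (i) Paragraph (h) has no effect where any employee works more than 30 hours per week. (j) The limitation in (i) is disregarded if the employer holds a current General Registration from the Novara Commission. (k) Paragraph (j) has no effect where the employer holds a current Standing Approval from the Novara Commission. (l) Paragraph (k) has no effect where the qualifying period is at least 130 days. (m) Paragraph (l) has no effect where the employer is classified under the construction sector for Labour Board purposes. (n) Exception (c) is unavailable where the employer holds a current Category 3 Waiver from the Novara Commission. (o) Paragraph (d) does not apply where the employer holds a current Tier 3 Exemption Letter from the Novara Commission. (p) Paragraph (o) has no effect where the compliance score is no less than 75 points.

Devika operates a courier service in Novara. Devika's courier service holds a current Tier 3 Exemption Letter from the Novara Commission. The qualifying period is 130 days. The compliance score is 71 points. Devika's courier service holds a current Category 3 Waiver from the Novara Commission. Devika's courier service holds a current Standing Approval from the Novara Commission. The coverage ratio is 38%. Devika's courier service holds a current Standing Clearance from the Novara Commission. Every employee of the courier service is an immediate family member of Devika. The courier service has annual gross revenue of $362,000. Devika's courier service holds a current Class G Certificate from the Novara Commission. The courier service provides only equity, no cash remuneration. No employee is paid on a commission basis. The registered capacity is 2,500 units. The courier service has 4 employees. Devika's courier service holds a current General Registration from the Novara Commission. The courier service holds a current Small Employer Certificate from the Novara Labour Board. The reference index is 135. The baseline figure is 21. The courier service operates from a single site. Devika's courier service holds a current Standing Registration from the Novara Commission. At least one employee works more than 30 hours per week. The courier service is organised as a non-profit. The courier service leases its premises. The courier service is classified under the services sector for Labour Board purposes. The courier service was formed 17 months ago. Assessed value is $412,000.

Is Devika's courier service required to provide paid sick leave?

All of (a)'s requirements are met (the baseline figure is 21, meeting the 21 threshold; the employer operates from a single site; a current Standing Registration is held). However, paragraph (f) must be considered: (f) applies — the registered capacity is 2,500 units, under the 2,900 units limit. (a) is therefore removed.
Exception (b) is satisfied on its face — the business's age is 17 months, less than the 18 months limit; the employer is a non-profit; remuneration is equity-only. Applying paragraphs (g)–(m): (g) would limit (b) — a current Standing Clearance is held — but (h) sets (g) aside: (h) operates — a current Class G Certificate is held. (i) would limit (h) — at least one employee exceeds 30 hours/week — but (j) sets (i) aside: (j) operates — a current General Registration is held. (k) would limit (j) — a current Standing Approval is held — but (l) sets (k) aside: (l) operates against (k): the qualifying period is 130 days, meeting the 130 days threshold. (m) is inapplicable (the courier service is classified under the services sector), so (l) stands. Exception (b) stands.
Exception (c)'s conditions are all satisfied: the coverage ratio is 38%, under the 52% limit; a current Small Employer Certificate is held; no employee is paid on commission. Turning to paragraph (n): (n) is engaged — a current Category 3 Waiver is held. So (c) is unavailable.
Exception (d): every employee is an immediate family member; the reference index is 135, less than the 138 limit — every condition holds. But: (o) is engaged — a current Tier 3 Exemption Letter is held. (p) is not engaged (the compliance score is 71 points, short of 75 points), so (o) stands. Exception (d) does not apply.
Exception (e) fails — the employer's headcount is 4, not below 3.

No — exception (b) applies; Devika's courier service is not required to provide paid sick leave.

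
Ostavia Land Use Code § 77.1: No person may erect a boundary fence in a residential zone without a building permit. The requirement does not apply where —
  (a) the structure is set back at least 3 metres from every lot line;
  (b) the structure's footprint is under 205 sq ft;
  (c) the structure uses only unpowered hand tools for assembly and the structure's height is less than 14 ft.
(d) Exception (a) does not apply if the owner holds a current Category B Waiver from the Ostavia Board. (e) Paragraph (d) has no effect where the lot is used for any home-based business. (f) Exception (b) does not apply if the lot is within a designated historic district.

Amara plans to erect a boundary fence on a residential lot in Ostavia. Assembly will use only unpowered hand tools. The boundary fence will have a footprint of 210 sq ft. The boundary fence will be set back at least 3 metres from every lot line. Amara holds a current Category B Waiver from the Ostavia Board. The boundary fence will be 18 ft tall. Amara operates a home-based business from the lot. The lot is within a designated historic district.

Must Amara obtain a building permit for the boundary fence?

No — exception (a) applies; Amara does not need a building permit.

All of (a)'s requirements are met (the setback is at least 3 m on every side). Applying paragraphs (d)–(e): (d) is engaged (a current Category B Waiver is held), but is set aside by (e): (e) operates against (d): a home-based business operates on the lot. So (a) applies.
Exception (b) fails — the structure's footprint is 210 sq ft, not under 205 sq ft.
Exception (c) requires that the structure's height is less than 14 ft; but the structure's height is 18 ft, not less than 14 ft, so (c) is unavailable.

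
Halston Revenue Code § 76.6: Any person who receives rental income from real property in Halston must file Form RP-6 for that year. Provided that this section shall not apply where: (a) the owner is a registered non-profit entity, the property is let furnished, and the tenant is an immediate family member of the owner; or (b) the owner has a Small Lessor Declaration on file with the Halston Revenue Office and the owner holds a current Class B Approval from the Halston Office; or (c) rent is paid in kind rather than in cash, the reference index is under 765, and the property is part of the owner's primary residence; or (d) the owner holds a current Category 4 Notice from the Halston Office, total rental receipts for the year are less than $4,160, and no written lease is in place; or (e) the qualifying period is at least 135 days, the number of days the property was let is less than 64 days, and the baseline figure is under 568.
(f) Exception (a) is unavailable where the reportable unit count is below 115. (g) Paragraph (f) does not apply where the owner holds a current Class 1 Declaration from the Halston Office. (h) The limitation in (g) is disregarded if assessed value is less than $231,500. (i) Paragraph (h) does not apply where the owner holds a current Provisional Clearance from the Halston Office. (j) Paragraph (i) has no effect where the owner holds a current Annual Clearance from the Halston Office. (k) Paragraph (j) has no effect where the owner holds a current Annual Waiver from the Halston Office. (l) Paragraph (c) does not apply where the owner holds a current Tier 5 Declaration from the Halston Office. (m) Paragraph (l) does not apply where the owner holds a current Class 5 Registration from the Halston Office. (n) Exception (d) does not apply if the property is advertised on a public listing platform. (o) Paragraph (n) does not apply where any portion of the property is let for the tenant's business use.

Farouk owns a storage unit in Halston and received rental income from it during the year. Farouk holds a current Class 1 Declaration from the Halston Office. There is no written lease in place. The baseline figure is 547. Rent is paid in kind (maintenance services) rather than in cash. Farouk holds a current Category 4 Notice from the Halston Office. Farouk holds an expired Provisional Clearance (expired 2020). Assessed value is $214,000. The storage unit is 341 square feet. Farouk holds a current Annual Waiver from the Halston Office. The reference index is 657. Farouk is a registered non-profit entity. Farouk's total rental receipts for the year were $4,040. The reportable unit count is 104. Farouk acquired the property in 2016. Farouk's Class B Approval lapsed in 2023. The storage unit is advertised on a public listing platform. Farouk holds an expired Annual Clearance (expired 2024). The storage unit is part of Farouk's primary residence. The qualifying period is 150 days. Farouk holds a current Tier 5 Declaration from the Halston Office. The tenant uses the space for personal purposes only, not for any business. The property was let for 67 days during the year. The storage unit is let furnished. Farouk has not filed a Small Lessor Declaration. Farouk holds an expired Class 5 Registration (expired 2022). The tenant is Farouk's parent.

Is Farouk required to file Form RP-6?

Exception (a): Farouk is a registered non-profit; the property is let furnished; the tenant is an immediate family member — every condition holds. But applying paragraphs (f)–(k): (f) operates — the reportable unit count is 104, below the 115 limit. (g) is triggered (a current Class 1 Declaration is held), but is overridden by (h): (h) is triggered — assessed value is $214,000, less than the $231,500 limit. (i) is not triggered (there is no Provisional Clearance in force), so (h) stands. Exception (a) does not apply.
Exception (b) fails — no Small Lessor Declaration is on file.
Exception (c)'s conditions are all satisfied: rent is paid in kind; the reference index is 657, under the 765 limit; the storage unit is part of the primary residence. Turning to paragraphs (l)–(m): (l) operates against (c): a current Tier 5 Declaration is held. (m) is inapplicable (the Class 5 Registration is not current), so (l) stands. So (c) is unavailable.
Exception (d): a current Category 4 Notice is held; total rental receipts for the year are $4,040, less than the $4,160 limit; there is no written lease — every condition holds. But: (n) is engaged — the property is publicly advertised. (o), which would lift (n), is not triggered — the space is used for personal purposes only. Exception (d) does not apply.
Exception (e) does not apply: the number of days the property was let is 67 days, not less than 64 days.
None of the exceptions is available; § 76.6 applies in full.

Yes — Farouk must file Form RP-6.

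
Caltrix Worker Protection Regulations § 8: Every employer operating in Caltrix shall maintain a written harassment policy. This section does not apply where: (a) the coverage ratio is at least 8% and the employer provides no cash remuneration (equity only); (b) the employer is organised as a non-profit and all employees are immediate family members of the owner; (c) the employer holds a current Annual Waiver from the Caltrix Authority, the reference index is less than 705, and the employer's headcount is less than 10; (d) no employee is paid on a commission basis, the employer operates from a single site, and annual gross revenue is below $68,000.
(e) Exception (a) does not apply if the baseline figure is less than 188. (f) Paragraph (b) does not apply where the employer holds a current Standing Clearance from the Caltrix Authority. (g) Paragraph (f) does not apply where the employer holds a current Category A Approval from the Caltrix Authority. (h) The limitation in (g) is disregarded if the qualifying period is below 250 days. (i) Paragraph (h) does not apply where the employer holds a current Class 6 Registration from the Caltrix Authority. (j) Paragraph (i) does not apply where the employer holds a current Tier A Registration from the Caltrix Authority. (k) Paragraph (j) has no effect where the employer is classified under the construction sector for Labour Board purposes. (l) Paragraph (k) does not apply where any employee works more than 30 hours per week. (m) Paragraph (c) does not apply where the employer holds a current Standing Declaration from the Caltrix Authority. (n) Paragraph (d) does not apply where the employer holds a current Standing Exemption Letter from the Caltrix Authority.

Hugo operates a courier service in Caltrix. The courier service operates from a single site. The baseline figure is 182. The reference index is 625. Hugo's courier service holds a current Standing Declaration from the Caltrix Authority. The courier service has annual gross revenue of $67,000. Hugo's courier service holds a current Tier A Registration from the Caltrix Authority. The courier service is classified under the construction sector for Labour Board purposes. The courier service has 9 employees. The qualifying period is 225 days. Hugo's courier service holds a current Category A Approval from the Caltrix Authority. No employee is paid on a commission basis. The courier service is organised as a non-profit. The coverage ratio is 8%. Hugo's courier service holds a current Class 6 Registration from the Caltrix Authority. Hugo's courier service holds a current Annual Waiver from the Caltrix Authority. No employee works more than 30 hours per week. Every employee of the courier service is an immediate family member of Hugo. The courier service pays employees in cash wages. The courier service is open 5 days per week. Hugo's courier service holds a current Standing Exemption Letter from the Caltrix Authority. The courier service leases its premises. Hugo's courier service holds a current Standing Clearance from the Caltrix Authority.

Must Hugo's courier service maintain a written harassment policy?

Exception (a) requires that the employer provides no cash remuneration (equity only); but employees are paid cash wages, so (a) is unavailable.
Exception (b) is satisfied on its face — the employer is a non-profit; every employee is an immediate family member. As to paragraphs (f)–(l): (f) is triggered (a current Standing Clearance is held), but is itself disapplied by (g): (g) operates against (f): a current Category A Approval is held. (h) applies (the qualifying period is 225 days, below the 250 days limit), but is itself disapplied by (i): (i) operates — a current Class 6 Registration is held. (j) is engaged (a current Tier A Registration is held), but is itself disapplied by (k): (k) operates against (j): the courier service is classified under the construction sector. (l), which would lift (k), is not triggered — no employee exceeds 30 hours/week. So (b) applies.
Exception (c) is satisfied on its face — a current Annual Waiver is held; the reference index is 625, less than the 705 limit; the employer's headcount is 9, less than the 10 limit. But: (m) is triggered — a current Standing Declaration is held. So (c) is unavailable.
Exception (d) is satisfied on its face — no employee is paid on commission; the employer operates from a single site; annual gross revenue is $67,000, below the $68,000 limit. However, paragraph (n) must be considered: (n) applies — a current Standing Exemption Letter is held. (d) is therefore removed.

No — exception (b) applies; Hugo's courier service is not required to maintain a written harassment policy.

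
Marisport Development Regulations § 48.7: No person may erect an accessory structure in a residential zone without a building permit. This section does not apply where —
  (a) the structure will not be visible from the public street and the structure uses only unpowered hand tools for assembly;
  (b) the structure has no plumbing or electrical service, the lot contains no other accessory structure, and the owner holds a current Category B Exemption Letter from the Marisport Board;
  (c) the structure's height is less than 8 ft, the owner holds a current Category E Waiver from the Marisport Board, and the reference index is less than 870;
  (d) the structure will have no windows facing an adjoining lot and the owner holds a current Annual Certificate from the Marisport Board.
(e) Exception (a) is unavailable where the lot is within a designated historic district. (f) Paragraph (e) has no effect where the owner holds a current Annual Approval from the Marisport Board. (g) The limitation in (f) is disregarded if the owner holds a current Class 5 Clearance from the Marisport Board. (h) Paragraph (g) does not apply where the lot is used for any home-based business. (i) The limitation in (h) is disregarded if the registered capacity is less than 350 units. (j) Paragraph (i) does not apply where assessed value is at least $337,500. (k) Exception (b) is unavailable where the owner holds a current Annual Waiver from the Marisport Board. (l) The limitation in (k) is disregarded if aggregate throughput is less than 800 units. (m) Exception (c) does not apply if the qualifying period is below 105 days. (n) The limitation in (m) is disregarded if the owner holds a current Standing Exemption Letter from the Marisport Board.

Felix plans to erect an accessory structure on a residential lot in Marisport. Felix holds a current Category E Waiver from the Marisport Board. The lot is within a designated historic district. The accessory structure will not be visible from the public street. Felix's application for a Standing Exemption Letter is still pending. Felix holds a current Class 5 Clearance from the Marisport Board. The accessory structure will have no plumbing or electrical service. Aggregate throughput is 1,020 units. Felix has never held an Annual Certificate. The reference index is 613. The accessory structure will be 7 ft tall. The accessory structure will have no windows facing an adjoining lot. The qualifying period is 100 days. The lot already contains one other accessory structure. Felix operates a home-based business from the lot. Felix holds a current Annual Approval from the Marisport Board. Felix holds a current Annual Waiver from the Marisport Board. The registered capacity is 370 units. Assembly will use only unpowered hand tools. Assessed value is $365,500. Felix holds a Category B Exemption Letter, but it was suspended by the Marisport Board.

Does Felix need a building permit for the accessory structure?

No — exception (a) applies; Felix does not need a building permit.

Exception (a)'s conditions are all satisfied: the structure will not be visible from the street; assembly uses only hand tools. As to paragraphs (e)–(j): (e) would limit (a) — the lot is in a historic district — but (f) sets (e) aside: (f) operates against (e): a current Annual Approval is held. (g) would limit (f) — a current Class 5 Clearance is held — but (h) sets (g) aside: (h) operates against (g): a home-based business operates on the lot. (i) is inapplicable (the registered capacity is 370 units, not less than 350 units), so (h) stands. So (a) applies.
Exception (b) requires that the lot contains no other accessory structure; but the lot already has another accessory structure, so (b) is unavailable.
Exception (c) is satisfied on its face — the structure's height is 7 ft, less than the 8 ft limit; a current Category E Waiver is held; the reference index is 613, less than the 870 limit. However, paragraphs (m)–(n) must be considered: (m) operates — the qualifying period is 100 days, below the 105 days limit. (n) is not engaged (no current Standing Exemption Letter is held), so (m) stands. (c) is therefore removed.
Exception (d) fails — there is no Annual Certificate in force.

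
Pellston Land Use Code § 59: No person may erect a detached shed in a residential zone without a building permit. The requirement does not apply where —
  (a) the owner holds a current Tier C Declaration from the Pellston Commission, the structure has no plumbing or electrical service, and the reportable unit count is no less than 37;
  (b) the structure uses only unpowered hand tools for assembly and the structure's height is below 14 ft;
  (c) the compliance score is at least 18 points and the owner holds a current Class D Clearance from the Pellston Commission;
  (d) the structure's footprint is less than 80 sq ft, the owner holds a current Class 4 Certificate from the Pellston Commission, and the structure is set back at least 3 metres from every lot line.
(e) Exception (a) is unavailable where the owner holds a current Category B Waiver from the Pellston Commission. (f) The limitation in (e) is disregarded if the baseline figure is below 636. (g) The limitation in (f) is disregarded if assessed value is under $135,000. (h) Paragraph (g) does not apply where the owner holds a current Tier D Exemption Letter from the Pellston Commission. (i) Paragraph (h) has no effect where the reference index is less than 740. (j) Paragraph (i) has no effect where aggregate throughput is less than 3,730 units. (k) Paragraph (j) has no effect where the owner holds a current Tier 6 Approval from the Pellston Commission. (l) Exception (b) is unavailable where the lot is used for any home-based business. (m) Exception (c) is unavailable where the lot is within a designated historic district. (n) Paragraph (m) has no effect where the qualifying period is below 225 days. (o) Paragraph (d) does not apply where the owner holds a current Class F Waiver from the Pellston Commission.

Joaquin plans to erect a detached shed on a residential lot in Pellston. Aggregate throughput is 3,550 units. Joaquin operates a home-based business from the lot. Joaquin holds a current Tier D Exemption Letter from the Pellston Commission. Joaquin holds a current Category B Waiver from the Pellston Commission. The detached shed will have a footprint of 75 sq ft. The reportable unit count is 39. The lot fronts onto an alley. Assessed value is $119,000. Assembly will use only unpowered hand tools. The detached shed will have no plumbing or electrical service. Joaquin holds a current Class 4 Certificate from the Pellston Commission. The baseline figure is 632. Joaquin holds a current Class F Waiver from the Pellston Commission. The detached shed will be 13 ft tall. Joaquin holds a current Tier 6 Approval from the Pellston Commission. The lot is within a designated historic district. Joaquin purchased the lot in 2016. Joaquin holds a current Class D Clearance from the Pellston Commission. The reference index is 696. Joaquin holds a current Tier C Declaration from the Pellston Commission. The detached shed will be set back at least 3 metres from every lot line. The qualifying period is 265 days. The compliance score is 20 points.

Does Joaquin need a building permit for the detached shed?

Exception (a): a current Tier C Declaration is held; there is no plumbing or electrical service; the reportable unit count is 39, meeting the 37 threshold — every condition holds. Turning to paragraphs (e)–(k): (e) operates against (a): a current Category B Waiver is held. (f) is engaged (the baseline figure is 632, below the 636 limit), but is set aside by (g): (g) operates against (f): assessed value is $119,000, under the $135,000 limit. (h) is triggered (a current Tier D Exemption Letter is held), but is overridden by (i): (i) operates against (h): the reference index is 696, less than the 740 limit. (j) would limit (i) — aggregate throughput is 3,550 units, less than the 3,730 units limit — but (k) sets (j) aside: (k) operates against (j): a current Tier 6 Approval is held. So (a) is unavailable.
All of (b)'s requirements are met (assembly uses only hand tools; the structure's height is 13 ft, below the 14 ft limit). Turning to paragraph (l): (l) operates against (b): a home-based business operates on the lot. Exception (b) does not apply.
Exception (c): the compliance score is 20 points, meeting the 18 points threshold; a current Class D Clearance is held — every condition holds. Turning to paragraphs (m)–(n): (m) applies — the lot is in a historic district. (n), which would lift (m), is not triggered — the qualifying period is 265 days, not below 225 days. (c) is therefore removed.
Exception (d) is satisfied on its face — the structure's footprint is 75 sq ft, less than the 80 sq ft limit; a current Class 4 Certificate is held; the setback is at least 3 m on every side. But: (o) is engaged — a current Class F Waiver is held. So (d) is unavailable.
No exception displaces § 59.

Yes — Joaquin must obtain a building permit.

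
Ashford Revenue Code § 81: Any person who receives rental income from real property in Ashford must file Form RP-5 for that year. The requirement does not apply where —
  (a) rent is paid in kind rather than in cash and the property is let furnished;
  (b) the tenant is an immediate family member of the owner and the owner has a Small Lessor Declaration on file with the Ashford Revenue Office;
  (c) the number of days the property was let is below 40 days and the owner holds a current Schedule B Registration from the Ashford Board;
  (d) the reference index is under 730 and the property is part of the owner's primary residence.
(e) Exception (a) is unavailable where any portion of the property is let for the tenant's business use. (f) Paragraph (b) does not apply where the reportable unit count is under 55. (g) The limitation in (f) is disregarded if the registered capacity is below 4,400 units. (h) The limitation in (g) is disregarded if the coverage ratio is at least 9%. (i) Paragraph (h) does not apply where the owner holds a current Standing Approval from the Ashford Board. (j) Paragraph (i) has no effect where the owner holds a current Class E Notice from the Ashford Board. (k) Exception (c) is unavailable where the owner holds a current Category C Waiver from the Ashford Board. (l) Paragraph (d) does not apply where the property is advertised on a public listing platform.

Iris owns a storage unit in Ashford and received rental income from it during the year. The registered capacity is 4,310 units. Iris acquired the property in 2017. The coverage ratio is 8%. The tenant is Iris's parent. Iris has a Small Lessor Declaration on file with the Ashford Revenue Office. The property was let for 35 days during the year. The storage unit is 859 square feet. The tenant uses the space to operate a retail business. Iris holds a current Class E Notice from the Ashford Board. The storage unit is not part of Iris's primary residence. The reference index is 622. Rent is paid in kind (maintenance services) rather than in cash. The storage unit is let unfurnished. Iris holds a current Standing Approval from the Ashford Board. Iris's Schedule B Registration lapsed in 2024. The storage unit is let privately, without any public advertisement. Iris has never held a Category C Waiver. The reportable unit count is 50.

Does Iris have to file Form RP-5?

Exception (a) fails — the property is let unfurnished.
Exception (b)'s conditions are all satisfied: the tenant is an immediate family member; a Small Lessor Declaration is on file. Applying paragraphs (f)–(j): (f) is engaged (the reportable unit count is 50, under the 55 limit), but is displaced by (g): (g) operates against (f): the registered capacity is 4,310 units, below the 4,400 units limit. (h), which would lift (g), is not engaged — the coverage ratio is 8%, short of 9%. (b) remains available.
Exception (c) requires that the owner holds a current Schedule B Registration from the Ashford Board; but no current Schedule B Registration is held, so (c) is unavailable.
Exception (d) requires that the property is part of the owner's primary residence; but the storage unit is not part of the primary residence, so (d) is unavailable.

No — exception (b) applies; Iris is not required to file Form RP-5.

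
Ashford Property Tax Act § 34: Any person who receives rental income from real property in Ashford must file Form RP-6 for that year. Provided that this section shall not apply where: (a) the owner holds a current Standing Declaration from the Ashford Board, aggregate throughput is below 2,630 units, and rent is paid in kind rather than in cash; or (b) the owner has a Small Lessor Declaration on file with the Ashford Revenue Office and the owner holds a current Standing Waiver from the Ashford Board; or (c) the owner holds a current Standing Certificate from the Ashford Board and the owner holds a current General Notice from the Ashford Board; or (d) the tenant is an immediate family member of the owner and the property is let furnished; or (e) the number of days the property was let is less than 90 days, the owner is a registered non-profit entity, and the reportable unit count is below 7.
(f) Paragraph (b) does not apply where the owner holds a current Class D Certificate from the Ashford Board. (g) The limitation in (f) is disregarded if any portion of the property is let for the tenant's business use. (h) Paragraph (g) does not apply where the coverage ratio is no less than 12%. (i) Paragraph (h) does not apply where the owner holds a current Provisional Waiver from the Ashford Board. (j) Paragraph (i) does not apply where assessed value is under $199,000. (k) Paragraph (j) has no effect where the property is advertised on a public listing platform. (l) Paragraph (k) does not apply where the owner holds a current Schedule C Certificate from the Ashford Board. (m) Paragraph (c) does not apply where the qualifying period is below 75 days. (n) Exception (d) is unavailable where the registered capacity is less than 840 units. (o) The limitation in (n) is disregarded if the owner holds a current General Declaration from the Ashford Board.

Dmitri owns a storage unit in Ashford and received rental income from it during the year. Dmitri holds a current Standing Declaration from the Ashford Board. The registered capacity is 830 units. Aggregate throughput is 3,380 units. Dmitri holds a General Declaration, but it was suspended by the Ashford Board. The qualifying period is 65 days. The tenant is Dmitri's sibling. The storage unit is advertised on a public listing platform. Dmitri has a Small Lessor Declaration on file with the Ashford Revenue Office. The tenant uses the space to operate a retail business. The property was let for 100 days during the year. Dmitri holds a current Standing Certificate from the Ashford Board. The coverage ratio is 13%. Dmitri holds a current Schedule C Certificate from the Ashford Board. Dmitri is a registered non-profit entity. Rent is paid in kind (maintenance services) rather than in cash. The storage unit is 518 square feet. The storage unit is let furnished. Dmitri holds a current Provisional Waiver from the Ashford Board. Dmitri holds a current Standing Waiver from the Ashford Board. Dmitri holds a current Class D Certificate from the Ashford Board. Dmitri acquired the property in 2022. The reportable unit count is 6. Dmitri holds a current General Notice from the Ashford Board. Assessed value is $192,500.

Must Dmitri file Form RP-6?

Yes — Dmitri must file Form RP-6.

Exception (a) requires that aggregate throughput is below 2,630 units; but aggregate throughput is 3,380 units, not below 2,630 units, so (a) is unavailable.
All of (b)'s requirements are met (a Small Lessor Declaration is on file; a current Standing Waiver is held). But applying paragraphs (f)–(l): (f) applies — a current Class D Certificate is held. (g) operates (the space is let for business use), but is overridden by (h): (h) operates against (g): the coverage ratio is 13%, meeting the 12% threshold. (i) operates (a current Provisional Waiver is held), but is overridden by (j): (j) is engaged — assessed value is $192,500, under the $199,000 limit. (k) operates (the property is publicly advertised), but is itself disapplied by (l): (l) operates — a current Schedule C Certificate is held. Exception (b) does not apply.
Exception (c) is satisfied on its face — a current Standing Certificate is held; a current General Notice is held. But: (m) is engaged — the qualifying period is 65 days, below the 75 days limit. Exception (c) does not apply.
Exception (d) is satisfied on its face — the tenant is an immediate family member; the property is let furnished. However, paragraphs (n)–(o) must be considered: (n) operates against (d): the registered capacity is 830 units, less than the 840 units limit. (o) is not triggered (no current General Declaration is held), so (n) stands. (d) is therefore removed.
Exception (e) does not apply: the number of days the property was let is 100 days, not less than 90 days.
Every exception is unavailable, so the rule governs.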